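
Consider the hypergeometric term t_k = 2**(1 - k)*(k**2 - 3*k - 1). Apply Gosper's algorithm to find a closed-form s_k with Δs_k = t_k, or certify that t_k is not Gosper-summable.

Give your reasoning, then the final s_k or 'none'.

r(k) = (k**2 - k - 3)/(2*(k**2 - 3*k - 1)) after simplifying.
Gosper form: A/B · C(k+1)/C(k) with A=1/2, B=1, C=k**2 - 3*k - 1.
Solve (1/2)·f(k+1) − (1)·f(k) = k**2 - 3*k - 1.
Degrees (0,0,2) ⇒ d ≤ 2.
Solving with deg f ≤ 2: f(k) = -2*(k**2 - k - 1).
Get s_k = R·t_k = 2**(2 - k)*(-k**2 + k + 1) with R(k) = B(k−1)f(k)/C(k) = -2*(k**2 - k - 1)/(k**2 - 3*k - 1).
Δs = 2**(1 - k)*(k**2 - 3*k - 1), as required.

s_k = 2**(2 - k)*(-k**2 + k + 1)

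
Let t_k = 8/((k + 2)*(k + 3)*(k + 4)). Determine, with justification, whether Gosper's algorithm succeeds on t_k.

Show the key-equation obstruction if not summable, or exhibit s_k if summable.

Yes. s_k = 2*k*(k + 5)/(3*(k + 2)*(k + 3)).

r(k) = (k + 2)/(k + 5) after simplifying.
Take A(k)=k + 2, B(k)=k + 5, C(k)=1.
Set up (k + 2)·f(k+1) − (k + 4)·f(k) − (1) = 0.
From deg A=1, deg B=1, deg C=0: d=2.
Solve for f: f(k) = k*(k + 5)/12 (degree 2 ≤ 2).
Get s_k = R·t_k = 2*k*(k + 5)/(3*(k + 2)*(k + 3)) with R(k) = B(k−1)f(k)/C(k) = k*(k + 4)*(k + 5)/12.
Check: Δs_k = 8/(k**3 + 9*k**2 + 26*k + 24). ✓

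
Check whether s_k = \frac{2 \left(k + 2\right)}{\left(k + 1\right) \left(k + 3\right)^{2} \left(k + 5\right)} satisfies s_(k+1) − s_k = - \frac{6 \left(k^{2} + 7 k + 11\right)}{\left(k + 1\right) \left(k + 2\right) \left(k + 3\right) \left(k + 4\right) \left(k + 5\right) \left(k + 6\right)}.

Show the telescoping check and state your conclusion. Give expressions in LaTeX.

s_(k+1) = 2*(k + 3)/((k + 2)*(k + 4)**2*(k + 6))
s_(k+1) − s_k = 2*((k + 1)*(k + 3)**3*(k + 5) - (k + 2)**2*(k + 4)**2*(k + 6))/((k + 1)*(k + 2)*(k + 3)**2*(k + 4)**2*(k + 5)*(k + 6))
(s_(k+1) − s_k) − t_k = 2*(4*k**3 + 42*k**2 + 140*k + 147)/(k**8 + 28*k**7 + 334*k**6 + 2212*k**5 + 8869*k**4 + 21952*k**3 + 32556*k**2 + 26208*k + 8640)

Invalid: residual \frac{2 \left(4 k^{3} + 42 k^{2} + 140 k + 147\right)}{k^{8} + 28 k^{7} + 334 k^{6} + 2212 k^{5} + 8869 k^{4} + 21952 k^{3} + 32556 k^{2} + 26208 k + 8640} ≠ 0.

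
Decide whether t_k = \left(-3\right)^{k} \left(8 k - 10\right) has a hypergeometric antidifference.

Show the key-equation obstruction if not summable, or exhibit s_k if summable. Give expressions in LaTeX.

Yes. s_k = 2 \left(-3\right)^{k} \left(2 - k\right).

r(k) = 3*(1 - 4*k)/(4*k - 5) after simplifying.
Factor: A=-3; B=1; C=k - 5/4.
Need (-3)·f(k+1) − (1)·f(k) = k - 5/4.
d = 1 from the (0,0,1) case.
Coefficient equations give f(k) = -(k - 2)/4.
Get s_k = R·t_k = 2*(-3)**k*(2 - k) with R(k) = B(k−1)f(k)/C(k) = -(k - 2)/(4*k - 5).
Verify: (-3)**k*(8*k - 10) matches t_k.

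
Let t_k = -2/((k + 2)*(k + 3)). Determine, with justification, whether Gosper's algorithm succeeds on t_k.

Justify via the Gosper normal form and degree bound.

Yes. s_k = -k/(k + 2).

Ratio r(k) = (k + 2)/(k + 4).
Normal form (A,B,C) = (k + 2, k + 4, 1).
f must satisfy (k + 2)·f(k+1) − (k + 3)·f(k) = 1.
Degrees (1,1,0) ⇒ d ≤ 1.
Match coefficients ⇒ f(k) = k/2.
Get s_k = R·t_k = -k/(k + 2) with R(k) = B(k−1)f(k)/C(k) = k*(k + 3)/2.
Verify: -2/(k**2 + 5*k + 6) matches t_k.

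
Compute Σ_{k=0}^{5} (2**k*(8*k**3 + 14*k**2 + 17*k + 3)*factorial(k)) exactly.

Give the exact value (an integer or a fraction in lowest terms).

Σ = 5852159

Ratio r(k) = 2*(8*k**4 + 46*k**3 + 107*k**2 + 111*k + 42)/(8*k**3 + 14*k**2 + 17*k + 3).
Normal form (A,B,C) = (2*k + 2, 1, k**3 + 7*k**2/4 + 17*k/8 + 3/8).
Solve (2*k + 2)·f(k+1) − (1)·f(k) = k**3 + 7*k**2/4 + 17*k/8 + 3/8.
From deg A=1, deg B=0, deg C=3: d=2.
Match coefficients ⇒ f(k) = (4*k**2 - 3*k + 1)/8.
Then R = B(k−1)f/C = (4*k**2 - 3*k + 1)/(8*k**3 + 14*k**2 + 17*k + 3), so s_k = R(k)·t_k = 2**k*(4*k**2 - 3*k + 1)*factorial(k).
s_(k+1) − s_k = 2**k*(8*k**3 + 14*k**2 + 17*k + 3)*factorial(k) = t_k.
Evaluate s at k=6 and k=0: 5852160 and 1; difference 5852159.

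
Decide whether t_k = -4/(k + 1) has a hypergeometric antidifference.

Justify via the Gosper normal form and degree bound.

No. Not Gosper-summable.

r(k) = (k + 1)/(k + 2) after simplifying.
Take A(k)=k + 1, B(k)=k + 2, C(k)=1.
Set up (k + 1)·f(k+1) − (k + 1)·f(k) − (1) = 0.
deg f ≤ 0 (via 1,1,0).
f = c0 ⇒ A·f(k+1) − B(k−1)·f(k) − C = -1. The system {-1 = 0} is inconsistent; no antidifference.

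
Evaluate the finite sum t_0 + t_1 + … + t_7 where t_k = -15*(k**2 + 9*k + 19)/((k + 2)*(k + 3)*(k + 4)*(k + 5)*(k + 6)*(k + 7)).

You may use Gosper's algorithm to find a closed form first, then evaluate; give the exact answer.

Σ = -17/168

The ratio is (k + 2)*(9*k + (k + 1)**2 + 28)/((k + 8)*(k**2 + 9*k + 19)).
A = k + 2, B = k + 8, C = k**2 + 9*k + 19.
f must satisfy (k + 2)·f(k+1) − (k + 7)·f(k) = k**2 + 9*k + 19.
d = 5 from the (1,1,2) case.
Solve for f: f(k) = k*(k + 3)*(k + 5)*(k**2 + 12*k + 44)/144 (degree 5 ≤ 5).
Certificate R = B(k−1)f/C = k*(k + 3)*(k + 5)*(k + 7)*(k**2 + 12*k + 44)/(144*(k**2 + 9*k + 19)) gives s_k = 5*k*(-k**2 - 12*k - 44)/(48*(k**3 + 12*k**2 + 44*k + 48)).
Check: Δs_k = 15*(-k**2 - 9*k - 19)/(k**6 + 27*k**5 + 295*k**4 + 1665*k**3 + 5104*k**2 + 8028*k + 5040). ✓
Sum = s_(8) − s_(0); s_(8) = -17/168, s_(0) = 0 ⇒ -17/168.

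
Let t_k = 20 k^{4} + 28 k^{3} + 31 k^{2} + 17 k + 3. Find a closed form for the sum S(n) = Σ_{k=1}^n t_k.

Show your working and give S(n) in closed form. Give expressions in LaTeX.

The ratio is (20*k**4 + 108*k**3 + 235*k**2 + 243*k + 99)/(20*k**4 + 28*k**3 + 31*k**2 + 17*k + 3).
A = 1, B = 1, C = k**4 + 7*k**3/5 + 31*k**2/20 + 17*k/20 + 3/20.
Set up (1)·f(k+1) − (1)·f(k) − (k**4 + 7*k**3/5 + 31*k**2/20 + 17*k/20 + 3/20) = 0.
Degrees (0,0,4) ⇒ d ≤ 5.
Solving with deg f ≤ 5: f(k) = k*(4*k**4 - 3*k**3 + 3*k**2 - 1)/20.
Certificate R = B(k−1)f/C = k*(4*k**4 - 3*k**3 + 3*k**2 - 1)/((2*k + 1)*(10*k**3 + 9*k**2 + 11*k + 3)) gives s_k = 4*k**5 - 3*k**4 + 3*k**3 - k.
Verify: 20*k**4 + 28*k**3 + 31*k**2 + 17*k + 3 matches t_k.
s_(n+1) = 4*n**5 + 17*n**4 + 31*n**3 + 31*n**2 + 16*n + 3 and s_(1) = 3, so S(n) = n*(4*n**4 + 17*n**3 + 31*n**2 + 31*n + 16).

S(n) = n \left(4 n^{4} + 17 n^{3} + 31 n^{2} + 31 n + 16\right)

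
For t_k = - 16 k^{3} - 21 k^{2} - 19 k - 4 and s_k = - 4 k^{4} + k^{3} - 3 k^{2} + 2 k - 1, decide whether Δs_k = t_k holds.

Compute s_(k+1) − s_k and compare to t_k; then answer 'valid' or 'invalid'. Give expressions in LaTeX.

s_(k+1) = -4*k**4 - 15*k**3 - 24*k**2 - 17*k - 5
s_(k+1) − s_k = -16*k**3 - 21*k**2 - 19*k - 4
(s_(k+1) − s_k) − t_k = 0

Valid: the claim telescopes to t_k.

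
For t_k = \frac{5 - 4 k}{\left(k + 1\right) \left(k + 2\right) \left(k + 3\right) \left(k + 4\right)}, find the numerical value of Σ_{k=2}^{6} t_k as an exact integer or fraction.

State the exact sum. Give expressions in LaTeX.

Σ = -23/720

The ratio is (k + 1)*(4*k - 1)/((k + 5)*(4*k - 5)).
Normal form (A,B,C) = (k + 1, k + 5, k - 5/4).
Key eq: (k + 1)·f(k+1) = (k + 4)·f(k) + (k - 5/4).
Degrees (1,1,1) ⇒ d ≤ 3.
A polynomial solution: f(k) = -k*(k**2 + 6*k + 23)/24.
Then R = B(k−1)f/C = -k*(k + 4)*(k**2 + 6*k + 23)/(6*(4*k - 5)), so s_k = R(k)·t_k = k*(k**2 + 6*k + 23)/(6*(k + 1)*(k + 2)*(k + 3)).
s_(k+1) − s_k = (5 - 4*k)/(k**4 + 10*k**3 + 35*k**2 + 50*k + 24) = t_k.
Sum = s_(7) − s_(2); s_(7) = 133/720, s_(2) = 13/60 ⇒ -23/720.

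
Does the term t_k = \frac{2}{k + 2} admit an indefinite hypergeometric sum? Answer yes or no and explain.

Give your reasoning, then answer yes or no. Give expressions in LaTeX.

Step 1: r(k) = (k + 2)/(k + 3).
Take A(k)=k + 2, B(k)=k + 3, C(k)=1.
Need (k + 2)·f(k+1) − (k + 2)·f(k) = 1.
deg f ≤ 0 (via 1,1,0).
Write f(k) = c0. Then LHS − RHS = -1, requiring -1 = 0: contradictory. No certificate.

No — the linear system for f has no solution.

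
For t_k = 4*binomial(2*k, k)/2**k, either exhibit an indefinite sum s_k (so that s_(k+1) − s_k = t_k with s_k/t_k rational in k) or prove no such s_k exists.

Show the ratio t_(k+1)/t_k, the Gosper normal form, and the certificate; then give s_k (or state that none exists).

r(k) = (2*k + 1)/(k + 1) after simplifying.
So A=2*k + 1 and B=k + 1, with C=1.
Solve (2*k + 1)·f(k+1) − (k)·f(k) = 1.
Degrees (1,1,0) ⇒ d ≤ -1.
d = -1 < 0 ⇒ no nonzero polynomial f; not summable.

no hypergeometric antidifference exists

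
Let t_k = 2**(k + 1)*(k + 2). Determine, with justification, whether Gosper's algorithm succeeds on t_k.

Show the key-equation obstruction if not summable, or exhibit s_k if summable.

t_(k+1)/t_k = 2*(k + 3)/(k + 2).
Take A(k)=2, B(k)=1, C(k)=k + 2.
Set up (2)·f(k+1) − (1)·f(k) − (k + 2) = 0.
deg f ≤ 1 (via 0,0,1).
Match coefficients ⇒ f(k) = k.
Get s_k = R·t_k = 2**(k + 1)*k with R(k) = B(k−1)f(k)/C(k) = k/(k + 2).
s_(k+1) − s_k = 2**(k + 1)*(k + 2) = t_k.

Yes. s_k = 2**(k + 1)*k.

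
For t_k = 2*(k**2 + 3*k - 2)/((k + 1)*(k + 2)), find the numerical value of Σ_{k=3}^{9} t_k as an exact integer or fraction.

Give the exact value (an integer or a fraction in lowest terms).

Step 1: r(k) = (k + 1)*(3*k + (k + 1)**2 + 1)/((k + 3)*(k**2 + 3*k - 2)).
So A=k + 1 and B=k + 3, with C=k**2 + 3*k - 2.
Solve (k + 1)·f(k+1) − (k + 2)·f(k) = k**2 + 3*k - 2.
Degrees (1,1,2) ⇒ d ≤ 2.
Solving with deg f ≤ 2: f(k) = k*(k - 3).
Certificate R = B(k−1)f/C = k*(k - 3)*(k + 2)/(k**2 + 3*k - 2) gives s_k = 2*k*(k - 3)/(k + 1).
s_(k+1) − s_k = 2*(k**2 + 3*k - 2)/(k**2 + 3*k + 2) = t_k.
Telescoping: Σ = s_(10) − s_(3) = 140/11 − (0) = 140/11.

Σ = 140/11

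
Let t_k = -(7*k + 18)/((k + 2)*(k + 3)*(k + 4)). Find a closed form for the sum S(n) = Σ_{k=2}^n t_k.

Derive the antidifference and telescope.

Step 1: r(k) = (k + 2)*(7*k + 25)/((k + 5)*(7*k + 18)).
A = k + 2, B = k + 5, C = k + 18/7.
f must satisfy (k + 2)·f(k+1) − (k + 4)·f(k) = k + 18/7.
Degrees (1,1,1) ⇒ d ≤ 2.
Match coefficients ⇒ f(k) = k*(8*k + 19)/21.
Then R = B(k−1)f/C = k*(k + 4)*(8*k + 19)/(3*(7*k + 18)), so s_k = R(k)·t_k = k*(-8*k - 19)/(3*(k + 2)*(k + 3)).
Check: Δs_k = (-7*k - 18)/(k**3 + 9*k**2 + 26*k + 24). ✓
Evaluate: s_(n+1) = (-8*n**2 - 35*n - 27)/(3*(n**2 + 7*n + 12)); subtract s_(2) = -7/6 ⇒ S(n) = (-3*n**2 - 7*n + 10)/(2*(n**2 + 7*n + 12)).

S(n) = (-3*n**2 - 7*n + 10)/(2*(n**2 + 7*n + 12))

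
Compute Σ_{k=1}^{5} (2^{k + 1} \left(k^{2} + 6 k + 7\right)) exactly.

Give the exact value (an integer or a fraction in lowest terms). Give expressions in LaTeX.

Compute t_(k+1)/t_k: get 2*(k**2 + 8*k + 14)/(k**2 + 6*k + 7).
Gosper form: A/B · C(k+1)/C(k) with A=2, B=1, C=k**2 + 6*k + 7.
Set up (2)·f(k+1) − (1)·f(k) − (k**2 + 6*k + 7) = 0.
Degrees (0,0,2) ⇒ d ≤ 2.
Coefficient equations give f(k) = (k + 1)**2.
Certificate R = B(k−1)f/C = (k + 1)**2/(k**2 + 6*k + 7) gives s_k = 2**(k + 1)*(k**2 + 2*k + 1).
s_(k+1) − s_k = 2**(k + 1)*(k**2 + 6*k + 7) = t_k.
Σ_(k=1)^(5) t_k = s_(6) − s_(1) = 6272 − (16) = 6256.

Σ = 6256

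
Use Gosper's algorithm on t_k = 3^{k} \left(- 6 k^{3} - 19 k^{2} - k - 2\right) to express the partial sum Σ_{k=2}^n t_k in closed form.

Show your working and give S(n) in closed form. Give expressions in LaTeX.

S(n) = - 9 \cdot 3^{n} n^{3} - 15 \cdot 3^{n} n^{2} - 6 \cdot 3^{n} + 90

Compute t_(k+1)/t_k: get 3*(6*k**3 + 37*k**2 + 57*k + 28)/(6*k**3 + 19*k**2 + k + 2).
Take A(k)=3, B(k)=1, C(k)=k**3 + 19*k**2/6 + k/6 + 1/3.
Set up (3)·f(k+1) − (1)·f(k) − (k**3 + 19*k**2/6 + k/6 + 1/3) = 0.
From deg A=0, deg B=0, deg C=3: d=3.
Coefficient equations give f(k) = (3*k**3 - 4*k**2 - k + 4)/6.
Certificate R = B(k−1)f/C = (3*k**3 - 4*k**2 - k + 4)/(6*k**3 + 19*k**2 + k + 2) gives s_k = 3**k*(-3*k**3 + 4*k**2 + k - 4).
s_(k+1) − s_k = 3**k*(-6*k**3 - 19*k**2 - k - 2) = t_k.
Σ_(k=2)^n t_k = s_(n+1) − s_(2) = (3**(n + 1)*(-3*n**3 - 5*n**2 - 2)) − (-90), i.e. -9*3**n*n**3 - 15*3**n*n**2 - 6*3**n + 90.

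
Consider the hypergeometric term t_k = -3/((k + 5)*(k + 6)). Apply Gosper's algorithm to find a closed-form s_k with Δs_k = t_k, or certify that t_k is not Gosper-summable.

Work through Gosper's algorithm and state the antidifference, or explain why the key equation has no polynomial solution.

Step 1: r(k) = (k + 5)/(k + 7).
Factor: A=k + 5; B=k + 7; C=1.
Key eq: (k + 5)·f(k+1) = (k + 6)·f(k) + (1).
d = 1 from the (1,1,0) case.
Solving with deg f ≤ 1: f(k) = k/5.
R(k) = B(k−1)·f(k)/C(k) = k*(k + 6)/5; s_k = R·t_k = -3*k/(5*k + 25).
Verify: -3/(k**2 + 11*k + 30) matches t_k.

s_k = -3*k/(5*k + 25)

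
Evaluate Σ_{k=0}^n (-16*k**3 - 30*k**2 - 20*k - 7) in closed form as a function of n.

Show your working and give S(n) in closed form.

Step 1: r(k) = (16*k**3 + 78*k**2 + 128*k + 73)/(16*k**3 + 30*k**2 + 20*k + 7).
A = 1, B = 1, C = k**3 + 15*k**2/8 + 5*k/4 + 7/16.
Solve (1)·f(k+1) − (1)·f(k) = k**3 + 15*k**2/8 + 5*k/4 + 7/16.
d = 4 from the (0,0,3) case.
Solve for f: f(k) = k*(4*k**3 + 2*k**2 - k + 2)/16 (degree 4 ≤ 4).
Get s_k = R·t_k = k*(-4*k**3 - 2*k**2 + k - 2) with R(k) = B(k−1)f(k)/C(k) = k*(4*k**3 + 2*k**2 - k + 2)/(16*k**3 + 30*k**2 + 20*k + 7).
s_(k+1) − s_k = -16*k**3 - 30*k**2 - 20*k - 7 = t_k.
Telescope: S(n) = s_(n+1) − s_(0) = -4*n**4 - 18*n**3 - 29*n**2 - 22*n - 7 − (0) = -4*n**4 - 18*n**3 - 29*n**2 - 22*n - 7.

S(n) = -4*n**4 - 18*n**3 - 29*n**2 - 22*n - 7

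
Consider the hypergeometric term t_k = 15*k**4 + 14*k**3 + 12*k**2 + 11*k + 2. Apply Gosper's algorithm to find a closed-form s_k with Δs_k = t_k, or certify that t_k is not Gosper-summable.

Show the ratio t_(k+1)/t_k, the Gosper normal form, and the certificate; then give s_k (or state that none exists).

Step 1: r(k) = (15*k**4 + 74*k**3 + 144*k**2 + 137*k + 54)/(15*k**4 + 14*k**3 + 12*k**2 + 11*k + 2).
Normal form (A,B,C) = (1, 1, k**4 + 14*k**3/15 + 4*k**2/5 + 11*k/15 + 2/15).
f must satisfy (1)·f(k+1) − (1)·f(k) = k**4 + 14*k**3/15 + 4*k**2/5 + 11*k/15 + 2/15.
deg f ≤ 5 (via 0,0,4).
A polynomial solution: f(k) = k*(3*k**4 - 4*k**3 + 2*k**2 + 3*k - 2)/15.
So s_k = (B(k−1)f/C)·t_k = (k*(3*k**4 - 4*k**3 + 2*k**2 + 3*k - 2)/(15*k**4 + 14*k**3 + 12*k**2 + 11*k + 2))·t_k = k*(3*k**4 - 4*k**3 + 2*k**2 + 3*k - 2).
s_(k+1) − s_k = 15*k**4 + 14*k**3 + 12*k**2 + 11*k + 2 = t_k.

s_k = k*(3*k**4 - 4*k**3 + 2*k**2 + 3*k - 2)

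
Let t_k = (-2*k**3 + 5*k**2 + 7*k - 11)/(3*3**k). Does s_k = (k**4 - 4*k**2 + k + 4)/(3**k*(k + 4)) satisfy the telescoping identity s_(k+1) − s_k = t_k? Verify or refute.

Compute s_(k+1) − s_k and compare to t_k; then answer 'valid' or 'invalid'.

Invalid: residual 2*(k**4 + 3*k**3 - 15*k**2 - 13*k + 28)/(3**k*(k**2 + 9*k + 20)) ≠ 0.

s_(k+1) = (k + (k + 1)**4 - 4*(k + 1)**2 + 5)/(3*3**k*(k + 5))
s_(k+1) − s_k = (-2*k**5 - 7*k**4 + 30*k**3 + 62*k**2 - 37*k - 52)/(3*3**k*(k**2 + 9*k + 20))
(s_(k+1) − s_k) − t_k = 2*(k**4 + 3*k**3 - 15*k**2 - 13*k + 28)/(3**k*(k**2 + 9*k + 20))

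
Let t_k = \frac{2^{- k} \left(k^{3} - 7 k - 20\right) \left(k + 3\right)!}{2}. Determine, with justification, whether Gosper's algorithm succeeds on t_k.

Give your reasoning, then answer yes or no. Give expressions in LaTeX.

Yes. s_k = 2^{- k} \left(k^{2} - 4 k - 4\right) \left(k + 3\right)!.

r(k) = (k + 4)*(7*k - (k + 1)**3 + 27)/(2*(-k**3 + 7*k + 20)) after simplifying.
Normal form (A,B,C) = (k/2 + 2, 1, k**3 - 7*k - 20).
Set up (k/2 + 2)·f(k+1) − (1)·f(k) − (k**3 - 7*k - 20) = 0.
Bound: deg f ≤ 2.
Solve for f: f(k) = 2*(k**2 - 4*k - 4) (degree 2 ≤ 2).
Certificate R = B(k−1)f/C = 2*(k**2 - 4*k - 4)/(k**3 - 7*k - 20) gives s_k = (k**2 - 4*k - 4)*factorial(k + 3)/2**k.
Δs = (k**3 - 7*k - 20)*factorial(k + 3)/(2*2**k), as required.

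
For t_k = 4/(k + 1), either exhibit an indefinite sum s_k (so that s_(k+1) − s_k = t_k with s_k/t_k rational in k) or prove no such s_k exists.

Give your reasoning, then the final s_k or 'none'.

none (Gosper's algorithm certifies no s_k)

The ratio is (k + 1)/(k + 2).
A = k + 1, B = k + 2, C = 1.
Solve (k + 1)·f(k+1) − (k + 1)·f(k) = 1.
d = 0 from the (1,1,0) case.
f = c0 ⇒ A·f(k+1) − B(k−1)·f(k) − C = -1. The system {-1 = 0} is inconsistent; no antidifference.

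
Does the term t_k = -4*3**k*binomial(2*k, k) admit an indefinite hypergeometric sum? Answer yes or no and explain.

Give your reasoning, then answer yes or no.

No — key equation has no polynomial f.

Compute t_(k+1)/t_k: get 6*(2*k + 1)/(k + 1).
Factor: A=12*k + 6; B=k + 1; C=1.
Key eq: (12*k + 6)·f(k+1) = (k)·f(k) + (1).
deg f ≤ -1 (via 1,1,0).
Bound -1 < 0, so the key equation has no polynomial solution.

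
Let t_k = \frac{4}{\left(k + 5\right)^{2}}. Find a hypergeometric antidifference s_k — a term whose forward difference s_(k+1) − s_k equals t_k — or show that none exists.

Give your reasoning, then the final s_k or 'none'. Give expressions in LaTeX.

The ratio is (k + 5)**2/(k + 6)**2.
Gosper form: A/B · C(k+1)/C(k) with A=k**2 + 10*k + 25, B=k**2 + 12*k + 36, C=1.
Solve (k**2 + 10*k + 25)·f(k+1) − (k**2 + 10*k + 25)·f(k) = 1.
deg f ≤ 0 (via 2,2,0).
f = c0 ⇒ A·f(k+1) − B(k−1)·f(k) − C = -1. The system {-1 = 0} is inconsistent; no antidifference.

none (Gosper's algorithm certifies no s_k)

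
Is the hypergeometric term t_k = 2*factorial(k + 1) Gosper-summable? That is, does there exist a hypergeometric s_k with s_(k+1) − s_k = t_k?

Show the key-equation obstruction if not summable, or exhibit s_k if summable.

t_(k+1)/t_k = k + 2.
Take A(k)=k + 2, B(k)=1, C(k)=1.
Solve (k + 2)·f(k+1) − (1)·f(k) = 1.
deg f ≤ -1 (via 1,0,0).
Negative degree bound (-1): no f exists, t_k not Gosper-summable.

No; the degree bound rules out any f.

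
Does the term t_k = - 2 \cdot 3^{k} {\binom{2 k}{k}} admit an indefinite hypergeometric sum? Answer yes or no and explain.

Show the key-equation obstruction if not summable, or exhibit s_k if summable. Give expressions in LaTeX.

t_(k+1)/t_k = 6*(2*k + 1)/(k + 1).
Factor: A=12*k + 6; B=k + 1; C=1.
Need (12*k + 6)·f(k+1) − (k)·f(k) = 1.
From deg A=1, deg B=1, deg C=0: d=-1.
d = -1 < 0 ⇒ no nonzero polynomial f; not summable.

No; the degree bound rules out any f.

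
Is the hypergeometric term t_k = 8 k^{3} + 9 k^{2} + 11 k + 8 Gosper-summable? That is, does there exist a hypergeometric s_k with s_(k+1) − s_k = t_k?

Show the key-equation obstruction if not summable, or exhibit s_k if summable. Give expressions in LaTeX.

Compute t_(k+1)/t_k: get (8*k**3 + 33*k**2 + 53*k + 36)/(8*k**3 + 9*k**2 + 11*k + 8).
Take A(k)=1, B(k)=1, C(k)=k**3 + 9*k**2/8 + 11*k/8 + 1.
Key eq: (1)·f(k+1) = (1)·f(k) + (k**3 + 9*k**2/8 + 11*k/8 + 1).
From deg A=0, deg B=0, deg C=3: d=4.
Solving with deg f ≤ 4: f(k) = k*(2*k**3 - k**2 + 3*k + 4)/8.
So s_k = (B(k−1)f/C)·t_k = (k*(2*k**3 - k**2 + 3*k + 4)/(8*k**3 + 9*k**2 + 11*k + 8))·t_k = k*(2*k**3 - k**2 + 3*k + 4).
Check: Δs_k = 8*k**3 + 9*k**2 + 11*k + 8. ✓

Yes. s_k = k \left(2 k^{3} - k^{2} + 3 k + 4\right).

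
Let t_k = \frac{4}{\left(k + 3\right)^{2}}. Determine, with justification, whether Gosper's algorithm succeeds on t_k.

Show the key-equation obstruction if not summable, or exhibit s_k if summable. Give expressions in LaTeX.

Ratio r(k) = (k + 3)**2/(k + 4)**2.
A = k**2 + 6*k + 9, B = k**2 + 8*k + 16, C = 1.
Need (k**2 + 6*k + 9)·f(k+1) − (k**2 + 6*k + 9)·f(k) = 1.
From deg A=2, deg B=2, deg C=0: d=0.
f = c0 ⇒ A·f(k+1) − B(k−1)·f(k) − C = -1. The system {-1 = 0} is inconsistent; no antidifference.

No; the coefficient equations for f are inconsistent.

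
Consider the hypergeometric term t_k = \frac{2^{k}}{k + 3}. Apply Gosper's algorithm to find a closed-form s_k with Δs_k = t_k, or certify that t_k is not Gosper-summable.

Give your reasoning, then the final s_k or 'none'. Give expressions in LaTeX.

t_(k+1)/t_k = 2*(k + 3)/(k + 4).
Gosper form: A/B · C(k+1)/C(k) with A=2*k + 6, B=k + 4, C=1.
f must satisfy (2*k + 6)·f(k+1) − (k + 3)·f(k) = 1.
From deg A=1, deg B=1, deg C=0: d=-1.
Bound -1 < 0, so the key equation has no polynomial solution.

no hypergeometric antidifference exists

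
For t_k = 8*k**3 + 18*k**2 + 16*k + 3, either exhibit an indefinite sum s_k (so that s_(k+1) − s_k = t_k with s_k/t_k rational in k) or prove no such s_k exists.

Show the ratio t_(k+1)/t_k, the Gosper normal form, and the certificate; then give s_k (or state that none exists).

Compute t_(k+1)/t_k: get (8*k**3 + 42*k**2 + 76*k + 45)/(8*k**3 + 18*k**2 + 16*k + 3).
Take A(k)=1, B(k)=1, C(k)=k**3 + 9*k**2/4 + 2*k + 3/8.
Need (1)·f(k+1) − (1)·f(k) = k**3 + 9*k**2/4 + 2*k + 3/8.
d = 4 from the (0,0,3) case.
Solving with deg f ≤ 4: f(k) = k*(2*k**3 + 2*k**2 + k - 2)/8.
R(k) = B(k−1)·f(k)/C(k) = k*(2*k**3 + 2*k**2 + k - 2)/((4*k + 1)*(2*k**2 + 4*k + 3)); s_k = R·t_k = k*(2*k**3 + 2*k**2 + k - 2).
Verify: 8*k**3 + 18*k**2 + 16*k + 3 matches t_k.

s_k = k*(2*k**3 + 2*k**2 + k - 2)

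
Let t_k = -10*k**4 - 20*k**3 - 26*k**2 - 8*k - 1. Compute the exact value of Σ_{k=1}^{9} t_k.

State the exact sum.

The ratio is (10*k**4 + 60*k**3 + 146*k**2 + 160*k + 65)/(10*k**4 + 20*k**3 + 26*k**2 + 8*k + 1).
Gosper form: A/B · C(k+1)/C(k) with A=1, B=1, C=k**4 + 2*k**3 + 13*k**2/5 + 4*k/5 + 1/10.
Set up (1)·f(k+1) − (1)·f(k) − (k**4 + 2*k**3 + 13*k**2/5 + 4*k/5 + 1/10) = 0.
deg f ≤ 5 (via 0,0,4).
Solve for f: f(k) = k*(2*k**4 + 2*k**2 - 4*k + 1)/10 (degree 5 ≤ 5).
R(k) = B(k−1)·f(k)/C(k) = k*(2*k**4 + 2*k**2 - 4*k + 1)/(10*k**4 + 20*k**3 + 26*k**2 + 8*k + 1); s_k = R·t_k = k*(-2*k**4 - 2*k**2 + 4*k - 1).
Check: Δs_k = -10*k**4 - 20*k**3 - 26*k**2 - 8*k - 1. ✓
Σ_(k=1)^(9) t_k = s_(10) − s_(1) = -201610 − (-1) = -201609.

Σ = -201609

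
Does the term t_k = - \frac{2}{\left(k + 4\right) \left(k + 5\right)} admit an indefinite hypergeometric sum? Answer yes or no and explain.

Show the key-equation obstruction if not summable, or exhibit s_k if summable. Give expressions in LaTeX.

Yes. s_k = - \frac{k}{2 k + 8}.

Step 1: r(k) = (k + 4)/(k + 6).
Gosper form: A/B · C(k+1)/C(k) with A=k + 4, B=k + 6, C=1.
f must satisfy (k + 4)·f(k+1) − (k + 5)·f(k) = 1.
d = 1 from the (1,1,0) case.
Solve for f: f(k) = k/4 (degree 1 ≤ 1).
Then R = B(k−1)f/C = k*(k + 5)/4, so s_k = R(k)·t_k = -k/(2*k + 8).
s_(k+1) − s_k = -2/(k**2 + 9*k + 20) = t_k.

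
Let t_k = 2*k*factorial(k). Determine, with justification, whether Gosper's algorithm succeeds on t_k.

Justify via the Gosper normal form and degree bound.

t_(k+1)/t_k = (k + 1)**2/k.
Factor: A=k + 1; B=1; C=k.
Solve (k + 1)·f(k+1) − (1)·f(k) = k.
Degrees (1,0,1) ⇒ d ≤ 0.
Solve for f: f(k) = 1 (degree 0 ≤ 0).
Get s_k = R·t_k = 2*factorial(k) with R(k) = B(k−1)f(k)/C(k) = 1/k.
Verify: 2*k*factorial(k) matches t_k.

Yes. s_k = 2*factorial(k).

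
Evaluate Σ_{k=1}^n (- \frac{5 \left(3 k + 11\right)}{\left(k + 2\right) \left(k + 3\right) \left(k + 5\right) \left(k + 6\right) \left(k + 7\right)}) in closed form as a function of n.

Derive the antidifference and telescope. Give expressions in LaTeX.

S(n) = \frac{5 n \left(- n^{2} - 16 n - 81\right)}{126 \left(n^{3} + 16 n^{2} + 81 n + 126\right)}

The ratio is (k + 2)*(k + 5)*(3*k + 14)/((k + 4)*(k + 8)*(3*k + 11)).
Gosper form: A/B · C(k+1)/C(k) with A=k + 2, B=k + 8, C=k**2 + 23*k/3 + 44/3.
Solve (k + 2)·f(k+1) − (k + 7)·f(k) = k**2 + 23*k/3 + 44/3.
deg f ≤ 5 (via 1,1,2).
Solve for f: f(k) = k*(k + 3)*(k + 4)*(k**2 + 13*k + 52)/180 (degree 5 ≤ 5).
Then R = B(k−1)f/C = k*(k + 3)*(k + 7)*(k**2 + 13*k + 52)/(60*(3*k + 11)), so s_k = R(k)·t_k = k*(-k**2 - 13*k - 52)/(12*(k**3 + 13*k**2 + 52*k + 60)).
Check: Δs_k = 5*(-3*k - 11)/(k**5 + 23*k**4 + 203*k**3 + 853*k**2 + 1692*k + 1260). ✓
Σ_(k=1)^n t_k = s_(n+1) − s_(1) = ((-n**3 - 16*n**2 - 81*n - 66)/(12*(n**3 + 16*n**2 + 81*n + 126))) − (-11/252), i.e. 5*n*(-n**2 - 16*n - 81)/(126*(n**3 + 16*n**2 + 81*n + 126)).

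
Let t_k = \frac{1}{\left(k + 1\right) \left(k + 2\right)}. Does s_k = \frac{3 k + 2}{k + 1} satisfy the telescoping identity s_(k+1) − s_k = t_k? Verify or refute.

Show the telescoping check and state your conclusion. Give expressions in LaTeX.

s_(k+1) = (3*k + 5)/(k + 2)
s_(k+1) − s_k = 1/(k**2 + 3*k + 2)
(s_(k+1) − s_k) − t_k = 0

valid (s_(k+1) − s_k reduces to t_k)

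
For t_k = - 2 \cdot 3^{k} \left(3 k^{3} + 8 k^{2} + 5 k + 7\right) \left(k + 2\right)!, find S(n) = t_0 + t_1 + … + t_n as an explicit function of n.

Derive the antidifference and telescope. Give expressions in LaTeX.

Step 1: r(k) = 3*(3*k**4 + 26*k**3 + 81*k**2 + 113*k + 69)/(3*k**3 + 8*k**2 + 5*k + 7).
Gosper form: A/B · C(k+1)/C(k) with A=3*k + 9, B=1, C=k**3 + 8*k**2/3 + 5*k/3 + 7/3.
Set up (3*k + 9)·f(k+1) − (1)·f(k) − (k**3 + 8*k**2/3 + 5*k/3 + 7/3) = 0.
deg f ≤ 2 (via 1,0,3).
Coefficient equations give f(k) = (k**2 - 2*k + 2)/3.
So s_k = (B(k−1)f/C)·t_k = ((k**2 - 2*k + 2)/(3*k**3 + 8*k**2 + 5*k + 7))·t_k = -2*3**k*(k**2 - 2*k + 2)*factorial(k + 2).
Check: Δs_k = -2*3**k*(3*k**3 + 8*k**2 + 5*k + 7)*factorial(k + 2). ✓
s_(n+1) = -6*3**n*(n**2 + 1)*factorial(n + 3) and s_(0) = -8, so S(n) = -6*3**n*n**2*factorial(n + 3) - 6*3**n*factorial(n + 3) + 8.

S(n) = - 6 \cdot 3^{n} n^{2} \left(n + 3\right)! - 6 \cdot 3^{n} \left(n + 3\right)! + 8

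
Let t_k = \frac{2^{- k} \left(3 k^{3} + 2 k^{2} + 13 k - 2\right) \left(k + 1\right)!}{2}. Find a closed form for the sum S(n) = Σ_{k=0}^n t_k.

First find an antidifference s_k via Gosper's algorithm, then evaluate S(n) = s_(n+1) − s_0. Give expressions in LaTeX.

S(n) = 2^{- n - 1} \left(- 2^{n + 2} + 3 n^{4} n! + 11 n^{3} n! + 13 n^{2} n! + 7 n n! + 2 n!\right)

Compute t_(k+1)/t_k: get (3*k**4 + 17*k**3 + 48*k**2 + 68*k + 32)/(2*(3*k**3 + 2*k**2 + 13*k - 2)).
Take A(k)=k/2 + 1, B(k)=1, C(k)=k**3 + 2*k**2/3 + 13*k/3 - 2/3.
Solve (k/2 + 1)·f(k+1) − (1)·f(k) = k**3 + 2*k**2/3 + 13*k/3 - 2/3.
d = 2 from the (1,0,3) case.
Solving with deg f ≤ 2: f(k) = 2*(3*k**2 - 4*k + 2)/3.
R(k) = B(k−1)·f(k)/C(k) = 2*(3*k**2 - 4*k + 2)/(3*k**3 + 2*k**2 + 13*k - 2); s_k = R·t_k = (3*k**2 - 4*k + 2)*factorial(k + 1)/2**k.
Check: Δs_k = (3*k**3 + 2*k**2 + 13*k - 2)*factorial(k + 1)/(2*2**k). ✓
Σ_(k=0)^n t_k = s_(n+1) − s_(0) = (2**(-n - 1)*(3*n**2 + 2*n + 1)*factorial(n + 2)) − (2), i.e. 2**(-n - 1)*(-2**(n + 2) + 3*n**4*factorial(n) + 11*n**3*factorial(n) + 13*n**2*factorial(n) + 7*n*factorial(n) + 2*factorial(n)).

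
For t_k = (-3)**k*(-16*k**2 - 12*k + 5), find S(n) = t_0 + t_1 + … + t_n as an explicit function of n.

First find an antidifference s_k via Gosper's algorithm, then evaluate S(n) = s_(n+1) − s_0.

S(n) = -12*(-3)**n*n**2 - 15*(-3)**n*n + 3*(-3)**n + 2

Compute t_(k+1)/t_k: get 3*(-16*k**2 - 44*k - 23)/(16*k**2 + 12*k - 5).
A = -3, B = 1, C = k**2 + 3*k/4 - 5/16.
Set up (-3)·f(k+1) − (1)·f(k) − (k**2 + 3*k/4 - 5/16) = 0.
Bound: deg f ≤ 2.
Match coefficients ⇒ f(k) = -(4*k**2 - 3*k - 2)/16.
Then R = B(k−1)f/C = -(4*k**2 - 3*k - 2)/(16*k**2 + 12*k - 5), so s_k = R(k)·t_k = (-3)**k*(4*k**2 - 3*k - 2).
s_(k+1) − s_k = (-3)**k*(-16*k**2 - 12*k + 5) = t_k.
Evaluate: s_(n+1) = (-3)**(n + 1)*(4*n**2 + 5*n - 1); subtract s_(0) = -2 ⇒ S(n) = -12*(-3)**n*n**2 - 15*(-3)**n*n + 3*(-3)**n + 2.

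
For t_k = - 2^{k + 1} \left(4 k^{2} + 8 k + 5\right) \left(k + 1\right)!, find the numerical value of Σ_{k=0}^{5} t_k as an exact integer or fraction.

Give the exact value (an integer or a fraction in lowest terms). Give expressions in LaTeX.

Σ = -7096322

Compute t_(k+1)/t_k: get 2*(4*k**3 + 24*k**2 + 49*k + 34)/(4*k**2 + 8*k + 5).
So A=2*k + 4 and B=1, with C=k**2 + 2*k + 5/4.
Need (2*k + 4)·f(k+1) − (1)·f(k) = k**2 + 2*k + 5/4.
Bound: deg f ≤ 1.
A polynomial solution: f(k) = (2*k - 1)/4.
Certificate R = B(k−1)f/C = (2*k - 1)/(4*k**2 + 8*k + 5) gives s_k = -2**(k + 1)*(2*k - 1)*factorial(k + 1).
Verify: -2**(k + 1)*(4*k**2 + 8*k + 5)*factorial(k + 1) matches t_k.
Sum = s_(6) − s_(0); s_(6) = -7096320, s_(0) = 2 ⇒ -7096322.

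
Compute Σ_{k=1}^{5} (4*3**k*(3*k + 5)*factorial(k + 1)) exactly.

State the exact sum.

Σ = 14696616

r(k) = 3*(k + 2)*(3*k + 8)/(3*k + 5) after simplifying.
Take A(k)=3*k + 6, B(k)=1, C(k)=k + 5/3.
f must satisfy (3*k + 6)·f(k+1) − (1)·f(k) = k + 5/3.
Degrees (1,0,1) ⇒ d ≤ 0.
Solving with deg f ≤ 0: f(k) = 1/3.
Certificate R = B(k−1)f/C = 1/(3*k + 5) gives s_k = 4*3**k*factorial(k + 1).
Δs = 4*3**k*(3*k + 5)*factorial(k + 1), as required.
Σ_(k=1)^(5) t_k = s_(6) − s_(1) = 14696640 − (24) = 14696616.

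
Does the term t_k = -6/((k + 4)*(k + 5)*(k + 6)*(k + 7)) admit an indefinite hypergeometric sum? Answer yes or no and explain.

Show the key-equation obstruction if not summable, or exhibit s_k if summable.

Yes. s_k = k*(-k**2 - 15*k - 74)/(60*(k + 4)*(k + 5)*(k + 6)).

Ratio r(k) = (k + 4)/(k + 8).
Normal form (A,B,C) = (k + 4, k + 8, 1).
Set up (k + 4)·f(k+1) − (k + 7)·f(k) − (1) = 0.
Degrees (1,1,0) ⇒ d ≤ 3.
Solving with deg f ≤ 3: f(k) = k*(k**2 + 15*k + 74)/360.
Then R = B(k−1)f/C = k*(k + 7)*(k**2 + 15*k + 74)/360, so s_k = R(k)·t_k = k*(-k**2 - 15*k - 74)/(60*(k + 4)*(k + 5)*(k + 6)).
Δs = -6/(k**4 + 22*k**3 + 179*k**2 + 638*k + 840), as required.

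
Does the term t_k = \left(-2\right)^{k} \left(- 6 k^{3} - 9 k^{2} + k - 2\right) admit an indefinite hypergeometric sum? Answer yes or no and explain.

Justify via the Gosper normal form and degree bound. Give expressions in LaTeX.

Yes. s_k = \left(-2\right)^{k} \left(2 k^{3} - k^{2} - 3 k + 2\right).

t_(k+1)/t_k = 2*(-6*k**3 - 27*k**2 - 35*k - 16)/(6*k**3 + 9*k**2 - k + 2).
Take A(k)=-2, B(k)=1, C(k)=k**3 + 3*k**2/2 - k/6 + 1/3.
Set up (-2)·f(k+1) − (1)·f(k) − (k**3 + 3*k**2/2 - k/6 + 1/3) = 0.
deg f ≤ 3 (via 0,0,3).
Coefficient equations give f(k) = -(k - 1)*(2*k**2 + k - 2)/6.
So s_k = (B(k−1)f/C)·t_k = (-(k - 1)*(2*k**2 + k - 2)/(6*k**3 + 9*k**2 - k + 2))·t_k = (-2)**k*(2*k**3 - k**2 - 3*k + 2).
s_(k+1) − s_k = (-2)**k*(-6*k**3 - 9*k**2 + k - 2) = t_k.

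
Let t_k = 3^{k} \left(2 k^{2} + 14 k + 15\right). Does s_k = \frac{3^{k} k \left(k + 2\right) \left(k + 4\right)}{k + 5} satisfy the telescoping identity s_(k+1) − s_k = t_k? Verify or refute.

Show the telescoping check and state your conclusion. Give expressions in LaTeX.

Invalid: residual \frac{3^{k + 1} \left(- 2 k^{3} - 23 k^{2} - 81 k - 75\right)}{k^{2} + 11 k + 30} ≠ 0.

s_(k+1) = 3**(k + 1)*(k + 1)*(k + 3)*(k + 5)/(k + 6)
s_(k+1) − s_k = 3**k*(2*k**4 + 30*k**3 + 160*k**2 + 342*k + 225)/(k**2 + 11*k + 30)
(s_(k+1) − s_k) − t_k = 3**(k + 1)*(-2*k**3 - 23*k**2 - 81*k - 75)/(k**2 + 11*k + 30)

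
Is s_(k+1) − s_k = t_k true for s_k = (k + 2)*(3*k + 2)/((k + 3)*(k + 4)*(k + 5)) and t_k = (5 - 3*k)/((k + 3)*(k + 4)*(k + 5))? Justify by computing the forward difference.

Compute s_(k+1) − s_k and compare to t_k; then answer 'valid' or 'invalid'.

s_(k+1) = (k + 3)*(3*k + 5)/((k + 4)*(k + 5)*(k + 6))
s_(k+1) − s_k = (-3*k**2 + 5*k + 21)/(k**4 + 18*k**3 + 119*k**2 + 342*k + 360)
(s_(k+1) − s_k) − t_k = 9*(2*k - 1)/(k**4 + 18*k**3 + 119*k**2 + 342*k + 360)

Invalid: residual 9*(2*k - 1)/(k**4 + 18*k**3 + 119*k**2 + 342*k + 360) ≠ 0.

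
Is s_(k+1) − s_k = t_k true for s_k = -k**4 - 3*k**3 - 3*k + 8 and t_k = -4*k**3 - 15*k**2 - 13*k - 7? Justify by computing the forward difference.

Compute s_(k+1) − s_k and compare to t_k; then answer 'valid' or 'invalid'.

Valid: the claim telescopes to t_k.

s_(k+1) = -3*k - (k + 1)**4 - 3*(k + 1)**3 + 5
s_(k+1) − s_k = -4*k**3 - 15*k**2 - 13*k - 7
(s_(k+1) − s_k) − t_k = 0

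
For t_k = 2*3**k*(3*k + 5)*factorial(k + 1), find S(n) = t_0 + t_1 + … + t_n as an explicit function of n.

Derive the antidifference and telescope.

The ratio is 3*(k + 2)*(3*k + 8)/(3*k + 5).
So A=3*k + 6 and B=1, with C=k + 5/3.
Set up (3*k + 6)·f(k+1) − (1)·f(k) − (k + 5/3) = 0.
deg f ≤ 0 (via 1,0,1).
Solve for f: f(k) = 1/3 (degree 0 ≤ 0).
Then R = B(k−1)f/C = 1/(3*k + 5), so s_k = R(k)·t_k = 2*3**k*factorial(k + 1).
s_(k+1) − s_k = 2*3**k*(3*k + 5)*factorial(k + 1) = t_k.
Σ_(k=0)^n t_k = s_(n+1) − s_(0) = (6*3**n*factorial(n + 2)) − (2), i.e. 6*3**n*factorial(n + 2) - 2.

S(n) = 6*3**n*factorial(n + 2) - 2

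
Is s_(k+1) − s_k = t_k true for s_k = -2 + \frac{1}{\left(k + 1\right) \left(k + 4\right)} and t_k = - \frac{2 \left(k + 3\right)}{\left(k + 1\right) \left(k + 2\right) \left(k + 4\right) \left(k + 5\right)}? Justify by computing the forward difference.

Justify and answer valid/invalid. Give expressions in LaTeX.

s_(k+1) = -2 + 1/((k + 2)*(k + 5))
s_(k+1) − s_k = 2*(-k - 3)/(k**4 + 12*k**3 + 49*k**2 + 78*k + 40)
(s_(k+1) − s_k) − t_k = 0

valid; difference matches t_k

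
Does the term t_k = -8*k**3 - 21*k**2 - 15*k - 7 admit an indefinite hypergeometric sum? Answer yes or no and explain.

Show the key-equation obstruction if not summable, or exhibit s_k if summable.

Yes. s_k = k*(-2*k**3 - 3*k**2 + k - 3).

t_(k+1)/t_k = (8*k**3 + 45*k**2 + 81*k + 51)/(8*k**3 + 21*k**2 + 15*k + 7).
Take A(k)=1, B(k)=1, C(k)=k**3 + 21*k**2/8 + 15*k/8 + 7/8.
Key eq: (1)·f(k+1) = (1)·f(k) + (k**3 + 21*k**2/8 + 15*k/8 + 7/8).
d = 4 from the (0,0,3) case.
Coefficient equations give f(k) = k*(2*k**3 + 3*k**2 - k + 3)/8.
Certificate R = B(k−1)f/C = k*(2*k**3 + 3*k**2 - k + 3)/(8*k**3 + 21*k**2 + 15*k + 7) gives s_k = k*(-2*k**3 - 3*k**2 + k - 3).
Verify: -8*k**3 - 21*k**2 - 15*k - 7 matches t_k.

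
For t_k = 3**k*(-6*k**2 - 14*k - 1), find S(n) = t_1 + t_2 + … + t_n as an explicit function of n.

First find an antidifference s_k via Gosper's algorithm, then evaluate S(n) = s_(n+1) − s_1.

S(n) = 3**(n + 1)*n*(-3*n - 4)

Ratio r(k) = 3*(6*k**2 + 26*k + 21)/(6*k**2 + 14*k + 1).
Normal form (A,B,C) = (3, 1, k**2 + 7*k/3 + 1/6).
f must satisfy (3)·f(k+1) − (1)·f(k) = k**2 + 7*k/3 + 1/6.
d = 2 from the (0,0,2) case.
Solve for f: f(k) = (k - 1)*(3*k + 1)/6 (degree 2 ≤ 2).
R(k) = B(k−1)·f(k)/C(k) = (k - 1)*(3*k + 1)/(6*k**2 + 14*k + 1); s_k = R·t_k = 3**k*(-3*k**2 + 2*k + 1).
Check: Δs_k = 3**k*(-6*k**2 - 14*k - 1). ✓
Evaluate: s_(n+1) = 3**(n + 1)*n*(-3*n - 4); subtract s_(1) = 0 ⇒ S(n) = 3**(n + 1)*n*(-3*n - 4).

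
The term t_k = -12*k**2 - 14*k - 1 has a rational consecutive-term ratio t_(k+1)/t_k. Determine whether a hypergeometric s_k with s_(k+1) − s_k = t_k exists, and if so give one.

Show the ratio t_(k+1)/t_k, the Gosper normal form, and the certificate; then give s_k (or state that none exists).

s_k = k*(-4*k**2 - k + 4)

Step 1: r(k) = (12*k**2 + 38*k + 27)/(12*k**2 + 14*k + 1).
So A=1 and B=1, with C=k**2 + 7*k/6 + 1/12.
f must satisfy (1)·f(k+1) − (1)·f(k) = k**2 + 7*k/6 + 1/12.
Bound: deg f ≤ 3.
Match coefficients ⇒ f(k) = k*(4*k**2 + k - 4)/12.
So s_k = (B(k−1)f/C)·t_k = (k*(4*k**2 + k - 4)/(12*k**2 + 14*k + 1))·t_k = k*(-4*k**2 - k + 4).
Δs = -12*k**2 - 14*k - 1, as required.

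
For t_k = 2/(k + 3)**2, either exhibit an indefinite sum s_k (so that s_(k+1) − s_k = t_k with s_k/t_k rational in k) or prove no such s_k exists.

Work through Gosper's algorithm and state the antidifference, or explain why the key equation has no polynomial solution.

The ratio is (k + 3)**2/(k + 4)**2.
Take A(k)=k**2 + 6*k + 9, B(k)=k**2 + 8*k + 16, C(k)=1.
Solve (k**2 + 6*k + 9)·f(k+1) − (k**2 + 6*k + 9)·f(k) = 1.
Degrees (2,2,0) ⇒ d ≤ 0.
f = c0 ⇒ A·f(k+1) − B(k−1)·f(k) − C = -1. The system {-1 = 0} is inconsistent; no antidifference.

not Gosper-summable; s_k does not exist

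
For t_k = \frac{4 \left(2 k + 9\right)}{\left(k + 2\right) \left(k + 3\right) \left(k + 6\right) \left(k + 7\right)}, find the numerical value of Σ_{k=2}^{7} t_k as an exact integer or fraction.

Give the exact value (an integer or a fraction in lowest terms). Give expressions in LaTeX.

Σ = 27/280

The ratio is (k + 2)*(k + 6)*(2*k + 11)/((k + 4)*(k + 8)*(2*k + 9)).
Take A(k)=k + 2, B(k)=k + 8, C(k)=k**3 + 27*k**2/2 + 121*k/2 + 90.
Key eq: (k + 2)·f(k+1) = (k + 7)·f(k) + (k**3 + 27*k**2/2 + 121*k/2 + 90).
Bound: deg f ≤ 5.
A polynomial solution: f(k) = k*(k + 3)*(k + 4)*(k + 5)*(k + 8)/24.
So s_k = (B(k−1)f/C)·t_k = (k*(k + 3)*(k + 7)*(k + 8)/(12*(2*k + 9)))·t_k = k*(k + 8)/(3*(k**2 + 8*k + 12)).
Δs = 4*(2*k + 9)/(k**4 + 18*k**3 + 113*k**2 + 288*k + 252), as required.
Σ_(k=2)^(7) t_k = s_(8) − s_(2) = 32/105 − (5/24) = 27/280.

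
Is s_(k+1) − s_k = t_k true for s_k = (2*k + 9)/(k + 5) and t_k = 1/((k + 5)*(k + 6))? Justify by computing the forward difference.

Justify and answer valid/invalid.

s_(k+1) = (2*k + 11)/(k + 6)
s_(k+1) − s_k = 1/(k**2 + 11*k + 30)
(s_(k+1) − s_k) − t_k = 0

valid; difference matches t_k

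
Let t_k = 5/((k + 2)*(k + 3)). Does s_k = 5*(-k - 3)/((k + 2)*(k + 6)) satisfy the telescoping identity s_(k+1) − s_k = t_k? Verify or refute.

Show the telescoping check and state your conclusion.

Invalid: residual 15*(-2*k - 9)/(k**4 + 18*k**3 + 113*k**2 + 288*k + 252) ≠ 0.

s_(k+1) = 5*(-k - 4)/((k + 3)*(k + 7))
s_(k+1) − s_k = 5*(k**2 + 7*k + 15)/(k**4 + 18*k**3 + 113*k**2 + 288*k + 252)
(s_(k+1) − s_k) − t_k = 15*(-2*k - 9)/(k**4 + 18*k**3 + 113*k**2 + 288*k + 252)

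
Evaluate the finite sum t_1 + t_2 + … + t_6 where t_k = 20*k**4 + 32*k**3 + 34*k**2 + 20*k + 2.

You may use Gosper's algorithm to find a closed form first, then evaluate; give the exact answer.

Σ = 63138

r(k) = (10*k**4 + 56*k**3 + 125*k**2 + 132*k + 54)/(10*k**4 + 16*k**3 + 17*k**2 + 10*k + 1) after simplifying.
Gosper form: A/B · C(k+1)/C(k) with A=1, B=1, C=k**4 + 8*k**3/5 + 17*k**2/10 + k + 1/10.
Solve (1)·f(k+1) − (1)·f(k) = k**4 + 8*k**3/5 + 17*k**2/10 + k + 1/10.
From deg A=0, deg B=0, deg C=4: d=5.
Match coefficients ⇒ f(k) = k*(4*k**4 - 2*k**3 + 2*k**2 + k - 3)/20.
Certificate R = B(k−1)f/C = k*(4*k**4 - 2*k**3 + 2*k**2 + k - 3)/(2*(10*k**4 + 16*k**3 + 17*k**2 + 10*k + 1)) gives s_k = k*(4*k**4 - 2*k**3 + 2*k**2 + k - 3).
Δs = 20*k**4 + 32*k**3 + 34*k**2 + 20*k + 2, as required.
Σ_(k=1)^(6) t_k = s_(7) − s_(1) = 63140 − (2) = 63138.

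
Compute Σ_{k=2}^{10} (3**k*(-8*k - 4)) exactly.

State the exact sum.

t_(k+1)/t_k = 3*(2*k + 3)/(2*k + 1).
So A=3 and B=1, with C=k + 1/2.
Key eq: (3)·f(k+1) = (1)·f(k) + (k + 1/2).
From deg A=0, deg B=0, deg C=1: d=1.
A polynomial solution: f(k) = (k - 1)/2.
Get s_k = R·t_k = 4*3**k*(1 - k) with R(k) = B(k−1)f(k)/C(k) = (k - 1)/(2*k + 1).
Check: Δs_k = 3**k*(-8*k - 4). ✓
Σ_(k=2)^(10) t_k = s_(11) − s_(2) = -7085880 − (-36) = -7085844.

Σ = -7085844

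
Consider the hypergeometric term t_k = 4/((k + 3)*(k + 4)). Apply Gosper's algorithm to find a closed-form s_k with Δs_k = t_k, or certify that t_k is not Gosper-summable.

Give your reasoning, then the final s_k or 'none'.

s_k = 4*k/(3*(k + 3))

Ratio r(k) = (k + 3)/(k + 5).
Normal form (A,B,C) = (k + 3, k + 5, 1).
Solve (k + 3)·f(k+1) − (k + 4)·f(k) = 1.
deg f ≤ 1 (via 1,1,0).
Match coefficients ⇒ f(k) = k/3.
Certificate R = B(k−1)f/C = k*(k + 4)/3 gives s_k = 4*k/(3*(k + 3)).
Δs = 4/(k**2 + 7*k + 12), as required.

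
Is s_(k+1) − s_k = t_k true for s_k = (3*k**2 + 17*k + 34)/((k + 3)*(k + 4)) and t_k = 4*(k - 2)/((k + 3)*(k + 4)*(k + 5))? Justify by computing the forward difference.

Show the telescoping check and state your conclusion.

Valid — Δs_k = t_k.

s_(k+1) = (17*k + 3*(k + 1)**2 + 51)/((k + 4)*(k + 5))
s_(k+1) − s_k = 4*(k - 2)/(k**3 + 12*k**2 + 47*k + 60)
(s_(k+1) − s_k) − t_k = 0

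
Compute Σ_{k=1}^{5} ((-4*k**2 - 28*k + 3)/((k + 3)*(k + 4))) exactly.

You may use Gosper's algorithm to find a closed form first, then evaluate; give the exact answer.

The ratio is (k + 3)*(28*k + 4*(k + 1)**2 + 25)/((k + 5)*(4*k**2 + 28*k - 3)).
Gosper form: A/B · C(k+1)/C(k) with A=k + 3, B=k + 5, C=k**2 + 7*k - 3/4.
Set up (k + 3)·f(k+1) − (k + 4)·f(k) − (k**2 + 7*k - 3/4) = 0.
deg f ≤ 2 (via 1,1,2).
Coefficient equations give f(k) = k*(4*k - 5)/4.
Then R = B(k−1)f/C = k*(k + 4)*(4*k - 5)/(4*k**2 + 28*k - 3), so s_k = R(k)·t_k = k*(5 - 4*k)/(k + 3).
Verify: (-4*k**2 - 28*k + 3)/(k**2 + 7*k + 12) matches t_k.
Telescoping: Σ = s_(6) − s_(1) = -38/3 − (1/4) = -155/12.

Σ = -155/12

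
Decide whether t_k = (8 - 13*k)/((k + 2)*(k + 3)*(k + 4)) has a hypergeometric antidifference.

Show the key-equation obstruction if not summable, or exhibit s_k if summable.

t_(k+1)/t_k = (k + 2)*(13*k + 5)/((k + 5)*(13*k - 8)).
Factor: A=k + 2; B=k + 5; C=k - 8/13.
Need (k + 2)·f(k+1) − (k + 4)·f(k) = k - 8/13.
Bound: deg f ≤ 2.
Solving with deg f ≤ 2: f(k) = k*(3*k - 11)/26.
So s_k = (B(k−1)f/C)·t_k = (k*(k + 4)*(3*k - 11)/(2*(13*k - 8)))·t_k = k*(11 - 3*k)/(2*(k + 2)*(k + 3)).
Δs = (8 - 13*k)/(k**3 + 9*k**2 + 26*k + 24), as required.

Yes. s_k = k*(11 - 3*k)/(2*(k + 2)*(k + 3)).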